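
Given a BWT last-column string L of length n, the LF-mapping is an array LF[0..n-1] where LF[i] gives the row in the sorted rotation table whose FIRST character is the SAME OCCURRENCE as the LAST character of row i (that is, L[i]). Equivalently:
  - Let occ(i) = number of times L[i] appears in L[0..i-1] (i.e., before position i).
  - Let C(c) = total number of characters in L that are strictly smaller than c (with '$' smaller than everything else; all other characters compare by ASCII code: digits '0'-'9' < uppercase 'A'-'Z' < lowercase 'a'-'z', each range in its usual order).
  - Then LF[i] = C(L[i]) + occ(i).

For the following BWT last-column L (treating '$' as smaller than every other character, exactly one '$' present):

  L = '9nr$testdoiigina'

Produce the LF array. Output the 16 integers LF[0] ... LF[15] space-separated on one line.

Answer: 1 9 12 0 14 4 13 15 3 11 6 7 5 8 10 2

Derivation:
Char counts: '$':1, '9':1, 'a':1, 'd':1, 'e':1, 'g':1, 'i':3, 'n':2, 'o':1, 'r':1, 's':1, 't':2
C (first-col start): C('$')=0, C('9')=1, C('a')=2, C('d')=3, C('e')=4, C('g')=5, C('i')=6, C('n')=9, C('o')=11, C('r')=12, C('s')=13, C('t')=14
L[0]='9': occ=0, LF[0]=C('9')+0=1+0=1
L[1]='n': occ=0, LF[1]=C('n')+0=9+0=9
L[2]='r': occ=0, LF[2]=C('r')+0=12+0=12
L[3]='$': occ=0, LF[3]=C('$')+0=0+0=0
L[4]='t': occ=0, LF[4]=C('t')+0=14+0=14
L[5]='e': occ=0, LF[5]=C('e')+0=4+0=4
L[6]='s': occ=0, LF[6]=C('s')+0=13+0=13
L[7]='t': occ=1, LF[7]=C('t')+1=14+1=15
L[8]='d': occ=0, LF[8]=C('d')+0=3+0=3
L[9]='o': occ=0, LF[9]=C('o')+0=11+0=11
L[10]='i': occ=0, LF[10]=C('i')+0=6+0=6
L[11]='i': occ=1, LF[11]=C('i')+1=6+1=7
L[12]='g': occ=0, LF[12]=C('g')+0=5+0=5
L[13]='i': occ=2, LF[13]=C('i')+2=6+2=8
L[14]='n': occ=1, LF[14]=C('n')+1=9+1=10
L[15]='a': occ=0, LF[15]=C('a')+0=2+0=2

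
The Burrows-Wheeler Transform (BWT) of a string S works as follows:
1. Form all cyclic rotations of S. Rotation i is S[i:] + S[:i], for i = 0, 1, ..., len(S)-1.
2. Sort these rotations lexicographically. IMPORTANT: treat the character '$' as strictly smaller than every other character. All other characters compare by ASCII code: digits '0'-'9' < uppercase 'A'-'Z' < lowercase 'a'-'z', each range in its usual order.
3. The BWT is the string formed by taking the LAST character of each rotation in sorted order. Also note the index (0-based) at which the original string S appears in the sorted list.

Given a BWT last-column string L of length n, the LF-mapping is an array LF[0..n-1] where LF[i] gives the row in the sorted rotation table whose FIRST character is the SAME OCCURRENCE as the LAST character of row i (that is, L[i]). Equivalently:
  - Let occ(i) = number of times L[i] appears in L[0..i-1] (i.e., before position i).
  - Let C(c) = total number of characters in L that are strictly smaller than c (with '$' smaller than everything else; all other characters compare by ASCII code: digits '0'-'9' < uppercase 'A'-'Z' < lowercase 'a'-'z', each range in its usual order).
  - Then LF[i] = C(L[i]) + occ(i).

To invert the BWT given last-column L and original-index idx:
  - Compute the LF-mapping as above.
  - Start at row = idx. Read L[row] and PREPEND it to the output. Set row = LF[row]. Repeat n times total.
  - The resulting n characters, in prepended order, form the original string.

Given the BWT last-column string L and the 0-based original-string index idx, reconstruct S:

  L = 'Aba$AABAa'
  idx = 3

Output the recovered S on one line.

LF mapping: 1 8 6 0 2 3 5 4 7
Walk LF starting at row 3, prepending L[row]:
  step 1: row=3, L[3]='$', prepend. Next row=LF[3]=0
  step 2: row=0, L[0]='A', prepend. Next row=LF[0]=1
  step 3: row=1, L[1]='b', prepend. Next row=LF[1]=8
  step 4: row=8, L[8]='a', prepend. Next row=LF[8]=7
  step 5: row=7, L[7]='A', prepend. Next row=LF[7]=4
  step 6: row=4, L[4]='A', prepend. Next row=LF[4]=2
  step 7: row=2, L[2]='a', prepend. Next row=LF[2]=6
  step 8: row=6, L[6]='B', prepend. Next row=LF[6]=5
  step 9: row=5, L[5]='A', prepend. Next row=LF[5]=3
Reversed output: ABaAAabA$

Answer: ABaAAabA$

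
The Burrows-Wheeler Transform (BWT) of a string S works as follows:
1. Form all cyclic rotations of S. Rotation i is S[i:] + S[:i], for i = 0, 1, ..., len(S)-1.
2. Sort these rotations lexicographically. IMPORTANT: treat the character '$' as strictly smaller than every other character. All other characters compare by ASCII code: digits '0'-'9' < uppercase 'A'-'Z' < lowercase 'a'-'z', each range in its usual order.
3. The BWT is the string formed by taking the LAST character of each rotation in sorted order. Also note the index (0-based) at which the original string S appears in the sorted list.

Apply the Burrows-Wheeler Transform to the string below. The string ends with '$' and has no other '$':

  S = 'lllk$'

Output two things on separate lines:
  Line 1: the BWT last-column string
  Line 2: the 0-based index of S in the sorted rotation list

Answer: klll$
4

Derivation:
All 5 rotations (rotation i = S[i:]+S[:i]):
  rot[0] = lllk$
  rot[1] = llk$l
  rot[2] = lk$ll
  rot[3] = k$lll
  rot[4] = $lllk
Sorted (with $ < everything):
  sorted[0] = $lllk  (last char: 'k')
  sorted[1] = k$lll  (last char: 'l')
  sorted[2] = lk$ll  (last char: 'l')
  sorted[3] = llk$l  (last char: 'l')
  sorted[4] = lllk$  (last char: '$')
Last column: klll$
Original string S is at sorted index 4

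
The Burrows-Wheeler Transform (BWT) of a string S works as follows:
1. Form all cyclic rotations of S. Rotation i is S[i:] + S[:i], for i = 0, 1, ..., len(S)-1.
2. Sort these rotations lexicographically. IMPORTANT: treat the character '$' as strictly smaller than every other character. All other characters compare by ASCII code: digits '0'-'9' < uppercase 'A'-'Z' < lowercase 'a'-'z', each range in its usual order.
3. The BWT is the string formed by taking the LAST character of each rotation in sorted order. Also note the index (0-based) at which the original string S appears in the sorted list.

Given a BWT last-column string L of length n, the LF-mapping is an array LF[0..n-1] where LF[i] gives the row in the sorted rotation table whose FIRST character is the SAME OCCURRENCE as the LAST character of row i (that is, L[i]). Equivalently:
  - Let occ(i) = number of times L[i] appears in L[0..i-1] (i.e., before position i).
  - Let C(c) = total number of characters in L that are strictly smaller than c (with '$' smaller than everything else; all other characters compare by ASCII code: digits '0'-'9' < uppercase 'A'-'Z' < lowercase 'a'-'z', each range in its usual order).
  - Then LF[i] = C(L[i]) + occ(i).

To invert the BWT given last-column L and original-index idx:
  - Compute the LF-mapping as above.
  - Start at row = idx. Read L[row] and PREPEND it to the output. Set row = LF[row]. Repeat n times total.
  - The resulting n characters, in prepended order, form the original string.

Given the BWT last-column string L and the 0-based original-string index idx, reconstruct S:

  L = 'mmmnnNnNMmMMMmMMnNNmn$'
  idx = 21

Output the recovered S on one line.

LF mapping: 11 12 13 17 18 7 19 8 1 14 2 3 4 15 5 6 20 9 10 16 21 0
Walk LF starting at row 21, prepending L[row]:
  step 1: row=21, L[21]='$', prepend. Next row=LF[21]=0
  step 2: row=0, L[0]='m', prepend. Next row=LF[0]=11
  step 3: row=11, L[11]='M', prepend. Next row=LF[11]=3
  step 4: row=3, L[3]='n', prepend. Next row=LF[3]=17
  step 5: row=17, L[17]='N', prepend. Next row=LF[17]=9
  step 6: row=9, L[9]='m', prepend. Next row=LF[9]=14
  step 7: row=14, L[14]='M', prepend. Next row=LF[14]=5
  step 8: row=5, L[5]='N', prepend. Next row=LF[5]=7
  step 9: row=7, L[7]='N', prepend. Next row=LF[7]=8
  step 10: row=8, L[8]='M', prepend. Next row=LF[8]=1
  step 11: row=1, L[1]='m', prepend. Next row=LF[1]=12
  step 12: row=12, L[12]='M', prepend. Next row=LF[12]=4
  step 13: row=4, L[4]='n', prepend. Next row=LF[4]=18
  step 14: row=18, L[18]='N', prepend. Next row=LF[18]=10
  step 15: row=10, L[10]='M', prepend. Next row=LF[10]=2
  step 16: row=2, L[2]='m', prepend. Next row=LF[2]=13
  step 17: row=13, L[13]='m', prepend. Next row=LF[13]=15
  step 18: row=15, L[15]='M', prepend. Next row=LF[15]=6
  step 19: row=6, L[6]='n', prepend. Next row=LF[6]=19
  step 20: row=19, L[19]='m', prepend. Next row=LF[19]=16
  step 21: row=16, L[16]='n', prepend. Next row=LF[16]=20
  step 22: row=20, L[20]='n', prepend. Next row=LF[20]=21
Reversed output: nnmnMmmMNnMmMNNMmNnMm$

Answer: nnmnMmmMNnMmMNNMmNnMm$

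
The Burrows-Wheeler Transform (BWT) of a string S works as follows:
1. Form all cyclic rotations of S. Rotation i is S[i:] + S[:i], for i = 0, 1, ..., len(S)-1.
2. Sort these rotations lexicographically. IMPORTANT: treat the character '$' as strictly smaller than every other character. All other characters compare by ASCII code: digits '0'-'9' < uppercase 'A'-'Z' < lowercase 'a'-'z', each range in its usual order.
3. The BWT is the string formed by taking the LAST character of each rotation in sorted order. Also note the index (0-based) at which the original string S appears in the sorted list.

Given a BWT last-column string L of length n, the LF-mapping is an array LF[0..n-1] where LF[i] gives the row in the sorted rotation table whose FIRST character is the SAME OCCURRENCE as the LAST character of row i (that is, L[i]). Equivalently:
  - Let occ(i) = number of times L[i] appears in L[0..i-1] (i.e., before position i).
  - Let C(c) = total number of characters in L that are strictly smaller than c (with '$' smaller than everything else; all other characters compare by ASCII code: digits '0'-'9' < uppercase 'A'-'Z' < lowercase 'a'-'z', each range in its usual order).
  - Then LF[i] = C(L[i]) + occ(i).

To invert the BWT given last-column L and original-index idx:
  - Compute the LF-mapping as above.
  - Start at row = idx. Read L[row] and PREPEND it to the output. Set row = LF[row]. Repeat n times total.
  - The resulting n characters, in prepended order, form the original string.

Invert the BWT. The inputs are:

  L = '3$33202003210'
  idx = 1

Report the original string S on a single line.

Answer: 013023022033$

Derivation:
LF mapping: 9 0 10 11 6 1 7 2 3 12 8 5 4
Walk LF starting at row 1, prepending L[row]:
  step 1: row=1, L[1]='$', prepend. Next row=LF[1]=0
  step 2: row=0, L[0]='3', prepend. Next row=LF[0]=9
  step 3: row=9, L[9]='3', prepend. Next row=LF[9]=12
  step 4: row=12, L[12]='0', prepend. Next row=LF[12]=4
  step 5: row=4, L[4]='2', prepend. Next row=LF[4]=6
  step 6: row=6, L[6]='2', prepend. Next row=LF[6]=7
  step 7: row=7, L[7]='0', prepend. Next row=LF[7]=2
  step 8: row=2, L[2]='3', prepend. Next row=LF[2]=10
  step 9: row=10, L[10]='2', prepend. Next row=LF[10]=8
  step 10: row=8, L[8]='0', prepend. Next row=LF[8]=3
  step 11: row=3, L[3]='3', prepend. Next row=LF[3]=11
  step 12: row=11, L[11]='1', prepend. Next row=LF[11]=5
  step 13: row=5, L[5]='0', prepend. Next row=LF[5]=1
Reversed output: 013023022033$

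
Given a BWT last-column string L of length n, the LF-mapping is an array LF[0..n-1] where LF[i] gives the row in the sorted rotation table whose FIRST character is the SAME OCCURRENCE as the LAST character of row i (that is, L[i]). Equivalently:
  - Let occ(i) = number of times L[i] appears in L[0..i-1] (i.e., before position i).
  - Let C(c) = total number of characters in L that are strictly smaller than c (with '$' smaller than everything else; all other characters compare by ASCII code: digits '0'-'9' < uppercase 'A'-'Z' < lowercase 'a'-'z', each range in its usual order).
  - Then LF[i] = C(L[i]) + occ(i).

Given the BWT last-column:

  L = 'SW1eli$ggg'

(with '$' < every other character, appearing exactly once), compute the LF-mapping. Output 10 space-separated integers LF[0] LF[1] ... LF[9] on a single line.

Answer: 2 3 1 4 9 8 0 5 6 7

Derivation:
Char counts: '$':1, '1':1, 'S':1, 'W':1, 'e':1, 'g':3, 'i':1, 'l':1
C (first-col start): C('$')=0, C('1')=1, C('S')=2, C('W')=3, C('e')=4, C('g')=5, C('i')=8, C('l')=9
L[0]='S': occ=0, LF[0]=C('S')+0=2+0=2
L[1]='W': occ=0, LF[1]=C('W')+0=3+0=3
L[2]='1': occ=0, LF[2]=C('1')+0=1+0=1
L[3]='e': occ=0, LF[3]=C('e')+0=4+0=4
L[4]='l': occ=0, LF[4]=C('l')+0=9+0=9
L[5]='i': occ=0, LF[5]=C('i')+0=8+0=8
L[6]='$': occ=0, LF[6]=C('$')+0=0+0=0
L[7]='g': occ=0, LF[7]=C('g')+0=5+0=5
L[8]='g': occ=1, LF[8]=C('g')+1=5+1=6
L[9]='g': occ=2, LF[9]=C('g')+2=5+2=7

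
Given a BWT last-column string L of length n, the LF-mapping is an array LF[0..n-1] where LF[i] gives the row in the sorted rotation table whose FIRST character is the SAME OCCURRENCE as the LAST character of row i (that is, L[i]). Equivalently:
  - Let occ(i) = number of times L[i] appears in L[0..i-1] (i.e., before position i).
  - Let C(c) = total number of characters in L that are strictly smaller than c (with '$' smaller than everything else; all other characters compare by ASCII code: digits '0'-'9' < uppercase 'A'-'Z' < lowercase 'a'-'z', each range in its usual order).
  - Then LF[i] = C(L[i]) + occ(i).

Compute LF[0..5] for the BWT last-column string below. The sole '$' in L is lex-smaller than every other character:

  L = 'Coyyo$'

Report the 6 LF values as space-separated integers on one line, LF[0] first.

Answer: 1 2 4 5 3 0

Derivation:
Char counts: '$':1, 'C':1, 'o':2, 'y':2
C (first-col start): C('$')=0, C('C')=1, C('o')=2, C('y')=4
L[0]='C': occ=0, LF[0]=C('C')+0=1+0=1
L[1]='o': occ=0, LF[1]=C('o')+0=2+0=2
L[2]='y': occ=0, LF[2]=C('y')+0=4+0=4
L[3]='y': occ=1, LF[3]=C('y')+1=4+1=5
L[4]='o': occ=1, LF[4]=C('o')+1=2+1=3
L[5]='$': occ=0, LF[5]=C('$')+0=0+0=0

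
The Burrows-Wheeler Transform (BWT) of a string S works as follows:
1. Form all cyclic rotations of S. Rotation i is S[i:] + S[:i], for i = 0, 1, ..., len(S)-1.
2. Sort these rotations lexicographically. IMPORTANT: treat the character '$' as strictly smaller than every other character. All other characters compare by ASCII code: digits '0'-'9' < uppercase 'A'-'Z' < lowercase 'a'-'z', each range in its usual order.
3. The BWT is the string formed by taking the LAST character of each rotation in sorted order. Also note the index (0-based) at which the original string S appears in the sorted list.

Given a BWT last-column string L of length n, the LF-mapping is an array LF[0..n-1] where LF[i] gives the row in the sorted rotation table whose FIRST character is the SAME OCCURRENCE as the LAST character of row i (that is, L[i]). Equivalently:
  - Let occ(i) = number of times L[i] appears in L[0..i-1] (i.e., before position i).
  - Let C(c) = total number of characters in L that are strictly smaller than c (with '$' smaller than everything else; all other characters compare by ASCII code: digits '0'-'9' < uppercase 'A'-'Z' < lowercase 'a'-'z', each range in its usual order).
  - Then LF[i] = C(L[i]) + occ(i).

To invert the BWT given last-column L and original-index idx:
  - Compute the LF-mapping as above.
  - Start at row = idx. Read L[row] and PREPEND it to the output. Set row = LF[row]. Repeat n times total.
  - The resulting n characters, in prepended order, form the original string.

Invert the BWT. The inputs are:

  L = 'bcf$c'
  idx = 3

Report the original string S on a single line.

Answer: cfcb$

Derivation:
LF mapping: 1 2 4 0 3
Walk LF starting at row 3, prepending L[row]:
  step 1: row=3, L[3]='$', prepend. Next row=LF[3]=0
  step 2: row=0, L[0]='b', prepend. Next row=LF[0]=1
  step 3: row=1, L[1]='c', prepend. Next row=LF[1]=2
  step 4: row=2, L[2]='f', prepend. Next row=LF[2]=4
  step 5: row=4, L[4]='c', prepend. Next row=LF[4]=3
Reversed output: cfcb$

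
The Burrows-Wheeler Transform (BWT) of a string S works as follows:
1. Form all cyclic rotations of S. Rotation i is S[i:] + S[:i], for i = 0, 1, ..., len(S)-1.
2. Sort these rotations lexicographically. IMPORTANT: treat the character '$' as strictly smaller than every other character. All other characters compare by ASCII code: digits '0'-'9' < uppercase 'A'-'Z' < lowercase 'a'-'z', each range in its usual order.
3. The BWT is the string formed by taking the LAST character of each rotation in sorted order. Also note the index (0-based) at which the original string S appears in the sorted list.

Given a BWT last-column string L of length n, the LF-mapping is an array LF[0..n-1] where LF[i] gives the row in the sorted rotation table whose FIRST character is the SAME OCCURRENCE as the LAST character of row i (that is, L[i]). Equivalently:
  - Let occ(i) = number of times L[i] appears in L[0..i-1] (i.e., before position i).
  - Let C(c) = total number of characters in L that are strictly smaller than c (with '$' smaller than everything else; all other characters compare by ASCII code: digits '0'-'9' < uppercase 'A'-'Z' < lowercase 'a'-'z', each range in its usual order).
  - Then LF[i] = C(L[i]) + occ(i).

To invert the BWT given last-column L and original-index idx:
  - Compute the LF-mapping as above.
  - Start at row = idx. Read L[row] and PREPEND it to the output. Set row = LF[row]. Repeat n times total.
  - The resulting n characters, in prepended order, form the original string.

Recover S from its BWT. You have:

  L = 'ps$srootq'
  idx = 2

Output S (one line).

Answer: osorqtsp$

Derivation:
LF mapping: 3 6 0 7 5 1 2 8 4
Walk LF starting at row 2, prepending L[row]:
  step 1: row=2, L[2]='$', prepend. Next row=LF[2]=0
  step 2: row=0, L[0]='p', prepend. Next row=LF[0]=3
  step 3: row=3, L[3]='s', prepend. Next row=LF[3]=7
  step 4: row=7, L[7]='t', prepend. Next row=LF[7]=8
  step 5: row=8, L[8]='q', prepend. Next row=LF[8]=4
  step 6: row=4, L[4]='r', prepend. Next row=LF[4]=5
  step 7: row=5, L[5]='o', prepend. Next row=LF[5]=1
  step 8: row=1, L[1]='s', prepend. Next row=LF[1]=6
  step 9: row=6, L[6]='o', prepend. Next row=LF[6]=2
Reversed output: osorqtsp$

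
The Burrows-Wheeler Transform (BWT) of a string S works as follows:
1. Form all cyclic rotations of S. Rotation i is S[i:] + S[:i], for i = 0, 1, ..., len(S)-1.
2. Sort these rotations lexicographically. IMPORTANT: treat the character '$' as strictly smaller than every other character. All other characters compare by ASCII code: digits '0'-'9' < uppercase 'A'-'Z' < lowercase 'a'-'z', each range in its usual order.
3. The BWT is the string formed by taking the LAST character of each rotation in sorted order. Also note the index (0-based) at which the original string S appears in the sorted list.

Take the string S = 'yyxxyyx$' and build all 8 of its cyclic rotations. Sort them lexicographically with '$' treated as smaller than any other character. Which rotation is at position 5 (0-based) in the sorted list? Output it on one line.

Answer: yxxyyx$y

Derivation:
All 8 rotations (rotation i = S[i:]+S[:i]):
  rot[0] = yyxxyyx$
  rot[1] = yxxyyx$y
  rot[2] = xxyyx$yy
  rot[3] = xyyx$yyx
  rot[4] = yyx$yyxx
  rot[5] = yx$yyxxy
  rot[6] = x$yyxxyy
  rot[7] = $yyxxyyx
Sorted (with $ < everything):
  sorted[0] = $yyxxyyx
  sorted[1] = x$yyxxyy
  sorted[2] = xxyyx$yy
  sorted[3] = xyyx$yyx
  sorted[4] = yx$yyxxy
  sorted[5] = yxxyyx$y
  sorted[6] = yyx$yyxx
  sorted[7] = yyxxyyx$
sorted[5] = yxxyyx$y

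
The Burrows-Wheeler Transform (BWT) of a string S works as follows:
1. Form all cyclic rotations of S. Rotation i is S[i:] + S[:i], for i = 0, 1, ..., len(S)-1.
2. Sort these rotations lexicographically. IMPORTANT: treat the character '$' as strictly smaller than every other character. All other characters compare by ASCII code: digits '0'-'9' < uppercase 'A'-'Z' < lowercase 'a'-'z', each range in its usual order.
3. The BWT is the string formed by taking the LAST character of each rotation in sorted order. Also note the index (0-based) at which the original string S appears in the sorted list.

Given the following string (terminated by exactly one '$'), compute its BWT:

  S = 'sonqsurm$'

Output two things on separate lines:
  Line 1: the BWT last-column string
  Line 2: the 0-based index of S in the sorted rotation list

All 9 rotations (rotation i = S[i:]+S[:i]):
  rot[0] = sonqsurm$
  rot[1] = onqsurm$s
  rot[2] = nqsurm$so
  rot[3] = qsurm$son
  rot[4] = surm$sonq
  rot[5] = urm$sonqs
  rot[6] = rm$sonqsu
  rot[7] = m$sonqsur
  rot[8] = $sonqsurm
Sorted (with $ < everything):
  sorted[0] = $sonqsurm  (last char: 'm')
  sorted[1] = m$sonqsur  (last char: 'r')
  sorted[2] = nqsurm$so  (last char: 'o')
  sorted[3] = onqsurm$s  (last char: 's')
  sorted[4] = qsurm$son  (last char: 'n')
  sorted[5] = rm$sonqsu  (last char: 'u')
  sorted[6] = sonqsurm$  (last char: '$')
  sorted[7] = surm$sonq  (last char: 'q')
  sorted[8] = urm$sonqs  (last char: 's')
Last column: mrosnu$qs
Original string S is at sorted index 6

Answer: mrosnu$qs
6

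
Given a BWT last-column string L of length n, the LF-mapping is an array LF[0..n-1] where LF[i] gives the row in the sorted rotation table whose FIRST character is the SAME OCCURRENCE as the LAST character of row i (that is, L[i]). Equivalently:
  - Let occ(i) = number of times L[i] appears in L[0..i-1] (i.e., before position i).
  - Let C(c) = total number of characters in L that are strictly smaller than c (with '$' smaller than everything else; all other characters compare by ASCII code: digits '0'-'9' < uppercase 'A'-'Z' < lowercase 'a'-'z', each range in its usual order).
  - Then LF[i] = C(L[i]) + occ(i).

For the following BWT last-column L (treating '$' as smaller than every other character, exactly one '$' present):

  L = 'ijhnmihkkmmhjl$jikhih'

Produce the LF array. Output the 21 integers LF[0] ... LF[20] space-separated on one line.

Answer: 6 10 1 20 17 7 2 13 14 18 19 3 11 16 0 12 8 15 4 9 5

Derivation:
Char counts: '$':1, 'h':5, 'i':4, 'j':3, 'k':3, 'l':1, 'm':3, 'n':1
C (first-col start): C('$')=0, C('h')=1, C('i')=6, C('j')=10, C('k')=13, C('l')=16, C('m')=17, C('n')=20
L[0]='i': occ=0, LF[0]=C('i')+0=6+0=6
L[1]='j': occ=0, LF[1]=C('j')+0=10+0=10
L[2]='h': occ=0, LF[2]=C('h')+0=1+0=1
L[3]='n': occ=0, LF[3]=C('n')+0=20+0=20
L[4]='m': occ=0, LF[4]=C('m')+0=17+0=17
L[5]='i': occ=1, LF[5]=C('i')+1=6+1=7
L[6]='h': occ=1, LF[6]=C('h')+1=1+1=2
L[7]='k': occ=0, LF[7]=C('k')+0=13+0=13
L[8]='k': occ=1, LF[8]=C('k')+1=13+1=14
L[9]='m': occ=1, LF[9]=C('m')+1=17+1=18
L[10]='m': occ=2, LF[10]=C('m')+2=17+2=19
L[11]='h': occ=2, LF[11]=C('h')+2=1+2=3
L[12]='j': occ=1, LF[12]=C('j')+1=10+1=11
L[13]='l': occ=0, LF[13]=C('l')+0=16+0=16
L[14]='$': occ=0, LF[14]=C('$')+0=0+0=0
L[15]='j': occ=2, LF[15]=C('j')+2=10+2=12
L[16]='i': occ=2, LF[16]=C('i')+2=6+2=8
L[17]='k': occ=2, LF[17]=C('k')+2=13+2=15
L[18]='h': occ=3, LF[18]=C('h')+3=1+3=4
L[19]='i': occ=3, LF[19]=C('i')+3=6+3=9
L[20]='h': occ=4, LF[20]=C('h')+4=1+4=5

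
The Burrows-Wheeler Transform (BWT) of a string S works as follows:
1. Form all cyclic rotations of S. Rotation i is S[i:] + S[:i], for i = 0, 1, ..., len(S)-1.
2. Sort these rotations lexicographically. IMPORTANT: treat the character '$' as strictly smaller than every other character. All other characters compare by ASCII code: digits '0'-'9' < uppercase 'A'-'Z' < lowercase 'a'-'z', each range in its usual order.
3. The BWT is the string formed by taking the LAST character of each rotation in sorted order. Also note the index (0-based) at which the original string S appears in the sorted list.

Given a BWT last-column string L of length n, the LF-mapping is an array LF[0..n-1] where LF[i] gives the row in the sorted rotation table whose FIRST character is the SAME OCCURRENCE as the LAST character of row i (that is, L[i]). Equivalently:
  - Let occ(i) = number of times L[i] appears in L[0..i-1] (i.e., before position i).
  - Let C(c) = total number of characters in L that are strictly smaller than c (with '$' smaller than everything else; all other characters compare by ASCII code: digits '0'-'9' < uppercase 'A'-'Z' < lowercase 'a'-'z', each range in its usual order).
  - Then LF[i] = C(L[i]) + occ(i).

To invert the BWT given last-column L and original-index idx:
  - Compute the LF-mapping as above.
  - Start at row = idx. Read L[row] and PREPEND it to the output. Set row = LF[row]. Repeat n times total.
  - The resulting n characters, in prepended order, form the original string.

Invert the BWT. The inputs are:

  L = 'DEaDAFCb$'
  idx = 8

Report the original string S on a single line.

LF mapping: 3 5 7 4 1 6 2 8 0
Walk LF starting at row 8, prepending L[row]:
  step 1: row=8, L[8]='$', prepend. Next row=LF[8]=0
  step 2: row=0, L[0]='D', prepend. Next row=LF[0]=3
  step 3: row=3, L[3]='D', prepend. Next row=LF[3]=4
  step 4: row=4, L[4]='A', prepend. Next row=LF[4]=1
  step 5: row=1, L[1]='E', prepend. Next row=LF[1]=5
  step 6: row=5, L[5]='F', prepend. Next row=LF[5]=6
  step 7: row=6, L[6]='C', prepend. Next row=LF[6]=2
  step 8: row=2, L[2]='a', prepend. Next row=LF[2]=7
  step 9: row=7, L[7]='b', prepend. Next row=LF[7]=8
Reversed output: baCFEADD$

Answer: baCFEADD$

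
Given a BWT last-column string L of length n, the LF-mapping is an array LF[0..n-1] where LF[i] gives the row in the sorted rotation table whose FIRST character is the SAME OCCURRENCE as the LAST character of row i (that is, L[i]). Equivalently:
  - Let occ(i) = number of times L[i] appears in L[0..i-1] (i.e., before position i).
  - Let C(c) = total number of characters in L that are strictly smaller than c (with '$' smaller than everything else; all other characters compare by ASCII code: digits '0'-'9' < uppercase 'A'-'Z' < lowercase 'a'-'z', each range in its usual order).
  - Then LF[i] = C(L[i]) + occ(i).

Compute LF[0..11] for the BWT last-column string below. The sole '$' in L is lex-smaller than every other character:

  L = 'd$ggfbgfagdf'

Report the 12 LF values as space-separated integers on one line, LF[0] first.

Char counts: '$':1, 'a':1, 'b':1, 'd':2, 'f':3, 'g':4
C (first-col start): C('$')=0, C('a')=1, C('b')=2, C('d')=3, C('f')=5, C('g')=8
L[0]='d': occ=0, LF[0]=C('d')+0=3+0=3
L[1]='$': occ=0, LF[1]=C('$')+0=0+0=0
L[2]='g': occ=0, LF[2]=C('g')+0=8+0=8
L[3]='g': occ=1, LF[3]=C('g')+1=8+1=9
L[4]='f': occ=0, LF[4]=C('f')+0=5+0=5
L[5]='b': occ=0, LF[5]=C('b')+0=2+0=2
L[6]='g': occ=2, LF[6]=C('g')+2=8+2=10
L[7]='f': occ=1, LF[7]=C('f')+1=5+1=6
L[8]='a': occ=0, LF[8]=C('a')+0=1+0=1
L[9]='g': occ=3, LF[9]=C('g')+3=8+3=11
L[10]='d': occ=1, LF[10]=C('d')+1=3+1=4
L[11]='f': occ=2, LF[11]=C('f')+2=5+2=7

Answer: 3 0 8 9 5 2 10 6 1 11 4 7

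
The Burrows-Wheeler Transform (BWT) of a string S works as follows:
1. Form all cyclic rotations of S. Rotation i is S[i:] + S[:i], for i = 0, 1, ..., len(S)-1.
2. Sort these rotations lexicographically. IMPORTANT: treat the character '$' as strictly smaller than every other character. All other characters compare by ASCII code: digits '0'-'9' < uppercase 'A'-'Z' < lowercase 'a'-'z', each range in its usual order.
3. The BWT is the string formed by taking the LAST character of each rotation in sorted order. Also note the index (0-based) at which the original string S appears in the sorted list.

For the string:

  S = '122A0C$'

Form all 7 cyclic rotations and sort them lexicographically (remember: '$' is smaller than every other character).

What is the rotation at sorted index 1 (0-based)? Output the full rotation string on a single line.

Answer: 0C$122A

Derivation:
All 7 rotations (rotation i = S[i:]+S[:i]):
  rot[0] = 122A0C$
  rot[1] = 22A0C$1
  rot[2] = 2A0C$12
  rot[3] = A0C$122
  rot[4] = 0C$122A
  rot[5] = C$122A0
  rot[6] = $122A0C
Sorted (with $ < everything):
  sorted[0] = $122A0C
  sorted[1] = 0C$122A
  sorted[2] = 122A0C$
  sorted[3] = 22A0C$1
  sorted[4] = 2A0C$12
  sorted[5] = A0C$122
  sorted[6] = C$122A0
sorted[1] = 0C$122A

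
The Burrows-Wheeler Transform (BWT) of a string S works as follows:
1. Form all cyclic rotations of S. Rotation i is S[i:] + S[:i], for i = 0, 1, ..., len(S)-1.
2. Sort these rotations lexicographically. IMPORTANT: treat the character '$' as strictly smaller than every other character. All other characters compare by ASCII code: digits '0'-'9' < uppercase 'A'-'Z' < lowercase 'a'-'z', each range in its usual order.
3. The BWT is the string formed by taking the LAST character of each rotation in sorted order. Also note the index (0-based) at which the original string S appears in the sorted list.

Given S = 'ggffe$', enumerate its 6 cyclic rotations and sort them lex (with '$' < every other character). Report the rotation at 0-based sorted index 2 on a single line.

Answer: fe$ggf

Derivation:
All 6 rotations (rotation i = S[i:]+S[:i]):
  rot[0] = ggffe$
  rot[1] = gffe$g
  rot[2] = ffe$gg
  rot[3] = fe$ggf
  rot[4] = e$ggff
  rot[5] = $ggffe
Sorted (with $ < everything):
  sorted[0] = $ggffe
  sorted[1] = e$ggff
  sorted[2] = fe$ggf
  sorted[3] = ffe$gg
  sorted[4] = gffe$g
  sorted[5] = ggffe$
sorted[2] = fe$ggf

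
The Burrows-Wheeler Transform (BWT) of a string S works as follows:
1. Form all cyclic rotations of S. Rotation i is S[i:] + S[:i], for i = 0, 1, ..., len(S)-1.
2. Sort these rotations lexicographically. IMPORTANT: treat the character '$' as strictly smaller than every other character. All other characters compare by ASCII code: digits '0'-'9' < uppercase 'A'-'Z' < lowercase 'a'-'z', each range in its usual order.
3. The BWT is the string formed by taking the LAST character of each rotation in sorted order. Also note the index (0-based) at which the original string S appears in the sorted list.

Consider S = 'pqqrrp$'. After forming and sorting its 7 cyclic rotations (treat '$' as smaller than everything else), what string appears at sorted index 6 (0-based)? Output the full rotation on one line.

All 7 rotations (rotation i = S[i:]+S[:i]):
  rot[0] = pqqrrp$
  rot[1] = qqrrp$p
  rot[2] = qrrp$pq
  rot[3] = rrp$pqq
  rot[4] = rp$pqqr
  rot[5] = p$pqqrr
  rot[6] = $pqqrrp
Sorted (with $ < everything):
  sorted[0] = $pqqrrp
  sorted[1] = p$pqqrr
  sorted[2] = pqqrrp$
  sorted[3] = qqrrp$p
  sorted[4] = qrrp$pq
  sorted[5] = rp$pqqr
  sorted[6] = rrp$pqq
sorted[6] = rrp$pqq

Answer: rrp$pqq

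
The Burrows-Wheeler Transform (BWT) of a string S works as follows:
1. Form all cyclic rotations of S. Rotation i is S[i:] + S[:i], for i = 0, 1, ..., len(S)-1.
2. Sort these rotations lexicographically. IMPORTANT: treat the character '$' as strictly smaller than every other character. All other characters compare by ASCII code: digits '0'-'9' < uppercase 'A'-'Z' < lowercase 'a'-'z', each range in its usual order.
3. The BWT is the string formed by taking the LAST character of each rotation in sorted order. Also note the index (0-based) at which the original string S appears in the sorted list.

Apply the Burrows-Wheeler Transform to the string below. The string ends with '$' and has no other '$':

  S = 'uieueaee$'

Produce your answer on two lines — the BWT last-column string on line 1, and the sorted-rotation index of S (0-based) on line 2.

Answer: eeeuaiue$
8

Derivation:
All 9 rotations (rotation i = S[i:]+S[:i]):
  rot[0] = uieueaee$
  rot[1] = ieueaee$u
  rot[2] = eueaee$ui
  rot[3] = ueaee$uie
  rot[4] = eaee$uieu
  rot[5] = aee$uieue
  rot[6] = ee$uieuea
  rot[7] = e$uieueae
  rot[8] = $uieueaee
Sorted (with $ < everything):
  sorted[0] = $uieueaee  (last char: 'e')
  sorted[1] = aee$uieue  (last char: 'e')
  sorted[2] = e$uieueae  (last char: 'e')
  sorted[3] = eaee$uieu  (last char: 'u')
  sorted[4] = ee$uieuea  (last char: 'a')
  sorted[5] = eueaee$ui  (last char: 'i')
  sorted[6] = ieueaee$u  (last char: 'u')
  sorted[7] = ueaee$uie  (last char: 'e')
  sorted[8] = uieueaee$  (last char: '$')
Last column: eeeuaiue$
Original string S is at sorted index 8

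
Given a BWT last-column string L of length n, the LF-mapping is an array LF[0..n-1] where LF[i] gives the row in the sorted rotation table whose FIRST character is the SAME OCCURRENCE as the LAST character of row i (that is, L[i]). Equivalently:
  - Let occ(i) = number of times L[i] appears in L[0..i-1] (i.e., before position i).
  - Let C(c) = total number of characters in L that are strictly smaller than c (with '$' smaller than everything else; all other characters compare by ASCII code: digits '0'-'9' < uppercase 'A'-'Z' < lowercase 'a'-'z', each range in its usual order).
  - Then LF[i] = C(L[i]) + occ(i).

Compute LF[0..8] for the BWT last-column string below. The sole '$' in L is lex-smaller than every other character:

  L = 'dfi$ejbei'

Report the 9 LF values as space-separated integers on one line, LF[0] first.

Char counts: '$':1, 'b':1, 'd':1, 'e':2, 'f':1, 'i':2, 'j':1
C (first-col start): C('$')=0, C('b')=1, C('d')=2, C('e')=3, C('f')=5, C('i')=6, C('j')=8
L[0]='d': occ=0, LF[0]=C('d')+0=2+0=2
L[1]='f': occ=0, LF[1]=C('f')+0=5+0=5
L[2]='i': occ=0, LF[2]=C('i')+0=6+0=6
L[3]='$': occ=0, LF[3]=C('$')+0=0+0=0
L[4]='e': occ=0, LF[4]=C('e')+0=3+0=3
L[5]='j': occ=0, LF[5]=C('j')+0=8+0=8
L[6]='b': occ=0, LF[6]=C('b')+0=1+0=1
L[7]='e': occ=1, LF[7]=C('e')+1=3+1=4
L[8]='i': occ=1, LF[8]=C('i')+1=6+1=7

Answer: 2 5 6 0 3 8 1 4 7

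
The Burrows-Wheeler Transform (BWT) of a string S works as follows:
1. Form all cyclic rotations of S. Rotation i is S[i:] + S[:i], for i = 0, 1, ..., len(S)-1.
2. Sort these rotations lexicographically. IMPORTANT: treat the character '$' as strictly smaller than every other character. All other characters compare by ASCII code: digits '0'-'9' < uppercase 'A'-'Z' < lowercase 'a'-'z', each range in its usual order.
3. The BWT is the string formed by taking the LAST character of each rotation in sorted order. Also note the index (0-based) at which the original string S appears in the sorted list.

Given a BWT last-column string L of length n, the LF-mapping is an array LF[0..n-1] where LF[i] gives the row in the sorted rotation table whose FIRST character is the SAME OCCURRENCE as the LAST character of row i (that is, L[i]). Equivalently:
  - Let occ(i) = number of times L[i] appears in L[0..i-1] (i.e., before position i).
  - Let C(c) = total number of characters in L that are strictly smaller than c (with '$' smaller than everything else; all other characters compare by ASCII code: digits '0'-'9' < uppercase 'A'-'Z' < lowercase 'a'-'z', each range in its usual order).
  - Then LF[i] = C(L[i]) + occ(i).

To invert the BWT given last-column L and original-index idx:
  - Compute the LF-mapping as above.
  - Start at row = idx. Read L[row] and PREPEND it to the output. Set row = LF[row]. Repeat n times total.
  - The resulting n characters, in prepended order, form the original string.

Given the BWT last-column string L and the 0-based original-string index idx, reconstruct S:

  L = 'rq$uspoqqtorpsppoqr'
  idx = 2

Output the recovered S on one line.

Answer: oqqopruosrqtqpsppr$

Derivation:
LF mapping: 12 8 0 18 15 4 1 9 10 17 2 13 5 16 6 7 3 11 14
Walk LF starting at row 2, prepending L[row]:
  step 1: row=2, L[2]='$', prepend. Next row=LF[2]=0
  step 2: row=0, L[0]='r', prepend. Next row=LF[0]=12
  step 3: row=12, L[12]='p', prepend. Next row=LF[12]=5
  step 4: row=5, L[5]='p', prepend. Next row=LF[5]=4
  step 5: row=4, L[4]='s', prepend. Next row=LF[4]=15
  step 6: row=15, L[15]='p', prepend. Next row=LF[15]=7
  step 7: row=7, L[7]='q', prepend. Next row=LF[7]=9
  step 8: row=9, L[9]='t', prepend. Next row=LF[9]=17
  step 9: row=17, L[17]='q', prepend. Next row=LF[17]=11
  step 10: row=11, L[11]='r', prepend. Next row=LF[11]=13
  step 11: row=13, L[13]='s', prepend. Next row=LF[13]=16
  step 12: row=16, L[16]='o', prepend. Next row=LF[16]=3
  step 13: row=3, L[3]='u', prepend. Next row=LF[3]=18
  step 14: row=18, L[18]='r', prepend. Next row=LF[18]=14
  step 15: row=14, L[14]='p', prepend. Next row=LF[14]=6
  step 16: row=6, L[6]='o', prepend. Next row=LF[6]=1
  step 17: row=1, L[1]='q', prepend. Next row=LF[1]=8
  step 18: row=8, L[8]='q', prepend. Next row=LF[8]=10
  step 19: row=10, L[10]='o', prepend. Next row=LF[10]=2
Reversed output: oqqopruosrqtqpsppr$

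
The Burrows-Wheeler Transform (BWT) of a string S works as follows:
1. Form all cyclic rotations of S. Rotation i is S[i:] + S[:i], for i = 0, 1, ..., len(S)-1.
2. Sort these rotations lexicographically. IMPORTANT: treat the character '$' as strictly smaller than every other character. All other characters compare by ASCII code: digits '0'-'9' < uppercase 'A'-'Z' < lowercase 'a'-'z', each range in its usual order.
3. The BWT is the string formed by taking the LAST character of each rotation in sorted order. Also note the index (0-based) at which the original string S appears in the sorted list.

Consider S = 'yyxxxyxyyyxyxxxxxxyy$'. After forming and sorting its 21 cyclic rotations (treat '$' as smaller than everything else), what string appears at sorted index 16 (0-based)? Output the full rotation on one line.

All 21 rotations (rotation i = S[i:]+S[:i]):
  rot[0] = yyxxxyxyyyxyxxxxxxyy$
  rot[1] = yxxxyxyyyxyxxxxxxyy$y
  rot[2] = xxxyxyyyxyxxxxxxyy$yy
  rot[3] = xxyxyyyxyxxxxxxyy$yyx
  rot[4] = xyxyyyxyxxxxxxyy$yyxx
  rot[5] = yxyyyxyxxxxxxyy$yyxxx
  rot[6] = xyyyxyxxxxxxyy$yyxxxy
  rot[7] = yyyxyxxxxxxyy$yyxxxyx
  rot[8] = yyxyxxxxxxyy$yyxxxyxy
  rot[9] = yxyxxxxxxyy$yyxxxyxyy
  rot[10] = xyxxxxxxyy$yyxxxyxyyy
  rot[11] = yxxxxxxyy$yyxxxyxyyyx
  rot[12] = xxxxxxyy$yyxxxyxyyyxy
  rot[13] = xxxxxyy$yyxxxyxyyyxyx
  rot[14] = xxxxyy$yyxxxyxyyyxyxx
  rot[15] = xxxyy$yyxxxyxyyyxyxxx
  rot[16] = xxyy$yyxxxyxyyyxyxxxx
  rot[17] = xyy$yyxxxyxyyyxyxxxxx
  rot[18] = yy$yyxxxyxyyyxyxxxxxx
  rot[19] = y$yyxxxyxyyyxyxxxxxxy
  rot[20] = $yyxxxyxyyyxyxxxxxxyy
Sorted (with $ < everything):
  sorted[0] = $yyxxxyxyyyxyxxxxxxyy
  sorted[1] = xxxxxxyy$yyxxxyxyyyxy
  sorted[2] = xxxxxyy$yyxxxyxyyyxyx
  sorted[3] = xxxxyy$yyxxxyxyyyxyxx
  sorted[4] = xxxyxyyyxyxxxxxxyy$yy
  sorted[5] = xxxyy$yyxxxyxyyyxyxxx
  sorted[6] = xxyxyyyxyxxxxxxyy$yyx
  sorted[7] = xxyy$yyxxxyxyyyxyxxxx
  sorted[8] = xyxxxxxxyy$yyxxxyxyyy
  sorted[9] = xyxyyyxyxxxxxxyy$yyxx
  sorted[10] = xyy$yyxxxyxyyyxyxxxxx
  sorted[11] = xyyyxyxxxxxxyy$yyxxxy
  sorted[12] = y$yyxxxyxyyyxyxxxxxxy
  sorted[13] = yxxxxxxyy$yyxxxyxyyyx
  sorted[14] = yxxxyxyyyxyxxxxxxyy$y
  sorted[15] = yxyxxxxxxyy$yyxxxyxyy
  sorted[16] = yxyyyxyxxxxxxyy$yyxxx
  sorted[17] = yy$yyxxxyxyyyxyxxxxxx
  sorted[18] = yyxxxyxyyyxyxxxxxxyy$
  sorted[19] = yyxyxxxxxxyy$yyxxxyxy
  sorted[20] = yyyxyxxxxxxyy$yyxxxyx
sorted[16] = yxyyyxyxxxxxxyy$yyxxx

Answer: yxyyyxyxxxxxxyy$yyxxx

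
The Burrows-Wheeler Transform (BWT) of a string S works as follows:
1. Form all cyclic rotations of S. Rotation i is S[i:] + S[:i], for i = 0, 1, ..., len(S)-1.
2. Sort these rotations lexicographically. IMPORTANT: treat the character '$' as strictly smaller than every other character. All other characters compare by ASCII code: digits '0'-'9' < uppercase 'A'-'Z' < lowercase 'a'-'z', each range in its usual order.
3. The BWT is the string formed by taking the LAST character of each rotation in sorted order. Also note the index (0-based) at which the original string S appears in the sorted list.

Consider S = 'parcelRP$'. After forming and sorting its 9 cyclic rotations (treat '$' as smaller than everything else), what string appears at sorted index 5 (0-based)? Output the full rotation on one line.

All 9 rotations (rotation i = S[i:]+S[:i]):
  rot[0] = parcelRP$
  rot[1] = arcelRP$p
  rot[2] = rcelRP$pa
  rot[3] = celRP$par
  rot[4] = elRP$parc
  rot[5] = lRP$parce
  rot[6] = RP$parcel
  rot[7] = P$parcelR
  rot[8] = $parcelRP
Sorted (with $ < everything):
  sorted[0] = $parcelRP
  sorted[1] = P$parcelR
  sorted[2] = RP$parcel
  sorted[3] = arcelRP$p
  sorted[4] = celRP$par
  sorted[5] = elRP$parc
  sorted[6] = lRP$parce
  sorted[7] = parcelRP$
  sorted[8] = rcelRP$pa
sorted[5] = elRP$parc

Answer: elRP$parc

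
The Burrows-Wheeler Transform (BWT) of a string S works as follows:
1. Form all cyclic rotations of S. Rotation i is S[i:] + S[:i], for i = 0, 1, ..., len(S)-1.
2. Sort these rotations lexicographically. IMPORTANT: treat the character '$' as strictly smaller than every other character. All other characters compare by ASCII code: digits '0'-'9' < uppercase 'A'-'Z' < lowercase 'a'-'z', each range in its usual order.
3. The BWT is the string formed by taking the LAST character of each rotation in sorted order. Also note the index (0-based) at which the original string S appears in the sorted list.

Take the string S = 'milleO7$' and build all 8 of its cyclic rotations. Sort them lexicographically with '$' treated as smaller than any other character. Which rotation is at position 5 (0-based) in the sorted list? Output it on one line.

All 8 rotations (rotation i = S[i:]+S[:i]):
  rot[0] = milleO7$
  rot[1] = illeO7$m
  rot[2] = lleO7$mi
  rot[3] = leO7$mil
  rot[4] = eO7$mill
  rot[5] = O7$mille
  rot[6] = 7$milleO
  rot[7] = $milleO7
Sorted (with $ < everything):
  sorted[0] = $milleO7
  sorted[1] = 7$milleO
  sorted[2] = O7$mille
  sorted[3] = eO7$mill
  sorted[4] = illeO7$m
  sorted[5] = leO7$mil
  sorted[6] = lleO7$mi
  sorted[7] = milleO7$
sorted[5] = leO7$mil

Answer: leO7$mil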